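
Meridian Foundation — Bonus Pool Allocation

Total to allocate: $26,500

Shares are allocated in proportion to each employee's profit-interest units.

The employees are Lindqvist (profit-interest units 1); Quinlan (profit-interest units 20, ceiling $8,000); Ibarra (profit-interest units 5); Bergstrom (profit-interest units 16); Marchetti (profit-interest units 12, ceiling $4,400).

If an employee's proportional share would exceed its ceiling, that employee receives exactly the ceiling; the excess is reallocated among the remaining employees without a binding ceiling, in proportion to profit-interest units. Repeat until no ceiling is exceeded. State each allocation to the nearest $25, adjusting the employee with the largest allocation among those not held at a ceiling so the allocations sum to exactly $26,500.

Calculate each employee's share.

Lindqvist: $650 | Quinlan: $8,000 | Ibarra: $3,200 | Bergstrom: $10,250 | Marchetti: $4,400

Combined profit-interest units = 54.
Unconstrained shares: Lindqvist 490.74; Quinlan 9,814.81; Ibarra 2,453.70; Bergstrom 7,851.85; Marchetti 5,888.89.
Capped: Quinlan ($8,000), Marchetti ($4,400); balance $14,100 reallocated over remaining profit-interest units 22.
Shares after redistribution: Lindqvist 640.91 → $650; Ibarra 3,204.55 → $3,200; Bergstrom 10,254.55 → $10,250.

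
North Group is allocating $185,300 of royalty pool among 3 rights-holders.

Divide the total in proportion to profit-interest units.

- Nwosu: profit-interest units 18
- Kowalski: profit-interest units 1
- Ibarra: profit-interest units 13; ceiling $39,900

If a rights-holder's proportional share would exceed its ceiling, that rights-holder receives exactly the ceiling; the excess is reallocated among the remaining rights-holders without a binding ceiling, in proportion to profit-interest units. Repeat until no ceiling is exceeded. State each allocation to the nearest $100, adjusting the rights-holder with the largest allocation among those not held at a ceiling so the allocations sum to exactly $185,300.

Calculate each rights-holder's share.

Nwosu: $137,700 · Kowalski: $7,700 · Ibarra: $39,900

Combined profit-interest units = 32.
Unconstrained shares: Nwosu 104,231.25; Kowalski 5,790.62; Ibarra 75,278.12.
Capped: Ibarra ($39,900); residual $145,400 reallocated over remaining profit-interest units 19.
Redistributed shares: Nwosu 137,747.37 → $137,700; Kowalski 7,652.63 → $7,700.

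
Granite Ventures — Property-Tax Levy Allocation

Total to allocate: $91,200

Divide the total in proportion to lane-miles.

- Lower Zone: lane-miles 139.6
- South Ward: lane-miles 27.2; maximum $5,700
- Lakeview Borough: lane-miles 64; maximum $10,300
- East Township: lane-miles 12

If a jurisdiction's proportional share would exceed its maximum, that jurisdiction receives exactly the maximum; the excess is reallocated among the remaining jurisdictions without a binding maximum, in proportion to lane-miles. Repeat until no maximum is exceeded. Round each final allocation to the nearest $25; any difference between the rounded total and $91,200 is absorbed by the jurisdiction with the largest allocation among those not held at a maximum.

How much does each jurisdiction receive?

Combined lane-miles = 242.8.
Pro-rata shares before constraints: Lower Zone 52,436.24; South Ward 10,216.80; Lakeview Borough 24,039.54; East Township 4,507.41.
Capped: South Ward ($5,700), Lakeview Borough ($10,300); remaining pool $75,200 reallocated over remaining lane-miles 151.6.
Redistributed shares: Lower Zone 69,247.49 → $69,250; East Township 5,952.51 → $5,950.

Lower Zone: $69,250 | South Ward: $5,700 | Lakeview Borough: $10,300 | East Township: $5,950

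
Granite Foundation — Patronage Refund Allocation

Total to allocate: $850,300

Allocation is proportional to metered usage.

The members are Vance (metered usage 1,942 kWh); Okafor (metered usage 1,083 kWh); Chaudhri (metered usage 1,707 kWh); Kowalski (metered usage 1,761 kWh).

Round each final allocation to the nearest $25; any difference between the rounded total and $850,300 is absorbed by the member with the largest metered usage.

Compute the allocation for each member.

Vance: $254,300 · Okafor: $141,825 · Chaudhri: $223,550 · Kowalski: $230,625

Metered usage total: 1,942 + 1,083 + 1,707 + 1,761 = 6,493.
Unrounded shares: Vance 254,317.36; Okafor 141,825.80; Chaudhri 223,542.60; Kowalski 230,614.25.
Rounded to nearest $25: Vance $254,325; Okafor $141,825; Chaudhri $223,550; Kowalski $230,625. Sum = $850,325.
Difference $850,300 − $850,325 = −$25 applied to largest metered usage (Vance): Vance becomes $254,300.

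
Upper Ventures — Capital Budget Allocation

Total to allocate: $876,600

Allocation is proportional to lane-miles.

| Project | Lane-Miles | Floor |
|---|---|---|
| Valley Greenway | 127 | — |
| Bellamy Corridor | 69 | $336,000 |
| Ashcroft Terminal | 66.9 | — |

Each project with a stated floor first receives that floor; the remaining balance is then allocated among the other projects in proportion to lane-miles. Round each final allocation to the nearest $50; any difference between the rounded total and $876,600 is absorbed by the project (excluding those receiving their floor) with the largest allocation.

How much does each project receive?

Valley Greenway: $354,100 · Bellamy Corridor: $336,000 · Ashcroft Terminal: $186,500

Minimums first: Bellamy Corridor $336,000. Residual $540,600.
Residual split over remaining lane-miles 193.9: Valley Greenway 354,080.45 → $354,100; Ashcroft Terminal 186,519.55 → $186,500.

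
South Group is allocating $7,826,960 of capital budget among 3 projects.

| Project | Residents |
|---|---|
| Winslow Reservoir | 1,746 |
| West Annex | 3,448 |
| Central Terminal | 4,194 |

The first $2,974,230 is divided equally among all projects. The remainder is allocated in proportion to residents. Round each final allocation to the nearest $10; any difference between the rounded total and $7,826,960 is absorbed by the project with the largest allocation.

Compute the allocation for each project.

First tranche $2,974,230 split equally: $991,410 each.
Remainder $4,852,730 by residents (total 9,388): Winslow Reservoir 902,520.94 → $902,520; West Annex 1,782,297.94 → $1,782,300; Central Terminal 2,167,911.12 → $2,167,910.
Totals: Winslow Reservoir $991,410 + $902,520 = $1,893,930; West Annex $991,410 + $1,782,300 = $2,773,710; Central Terminal $991,410 + $2,167,910 = $3,159,320.

Winslow Reservoir: $1,893,930 · West Annex: $2,773,710 · Central Terminal: $3,159,320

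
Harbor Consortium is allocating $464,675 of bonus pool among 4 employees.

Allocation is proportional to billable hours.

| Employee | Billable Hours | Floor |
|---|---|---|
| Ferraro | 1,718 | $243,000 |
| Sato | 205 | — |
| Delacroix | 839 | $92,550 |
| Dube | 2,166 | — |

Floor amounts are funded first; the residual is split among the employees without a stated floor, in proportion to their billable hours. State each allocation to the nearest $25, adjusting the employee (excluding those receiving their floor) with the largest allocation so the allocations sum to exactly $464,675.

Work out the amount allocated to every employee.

Ferraro: $243,000; Sato: $11,175; Delacroix: $92,550; Dube: $117,950

Minimums first: Ferraro $243,000; Delacroix $92,550. Balance $129,125.
Balance split over remaining billable hours 2,371: Sato 11,164.33 → $11,175; Dube 117,960.67 → $117,950.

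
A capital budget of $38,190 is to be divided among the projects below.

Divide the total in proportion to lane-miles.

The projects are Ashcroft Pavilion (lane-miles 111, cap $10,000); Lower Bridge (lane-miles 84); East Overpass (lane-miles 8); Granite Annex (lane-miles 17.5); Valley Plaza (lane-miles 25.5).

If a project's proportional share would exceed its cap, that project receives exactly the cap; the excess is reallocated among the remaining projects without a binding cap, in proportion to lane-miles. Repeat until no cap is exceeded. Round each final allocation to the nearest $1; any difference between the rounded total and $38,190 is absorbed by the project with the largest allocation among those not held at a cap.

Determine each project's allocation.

Combined lane-miles = 246.
Proportional shares (ignoring caps): Ashcroft Pavilion 17,232.07; Lower Bridge 13,040.49; East Overpass 1,241.95; Granite Annex 2,716.77; Valley Plaza 3,958.72.
Held at cap: Ashcroft Pavilion ($10,000); residual $28,190 reallocated over remaining lane-miles 135.
Remaining shares: Lower Bridge 17,540.44 → $17,540; East Overpass 1,670.52 → $1,671; Granite Annex 3,654.26 → $3,654; Valley Plaza 5,324.78 → $5,325.

Ashcroft Pavilion: $10,000 | Lower Bridge: $17,540 | East Overpass: $1,671 | Granite Annex: $3,654 | Valley Plaza: $5,325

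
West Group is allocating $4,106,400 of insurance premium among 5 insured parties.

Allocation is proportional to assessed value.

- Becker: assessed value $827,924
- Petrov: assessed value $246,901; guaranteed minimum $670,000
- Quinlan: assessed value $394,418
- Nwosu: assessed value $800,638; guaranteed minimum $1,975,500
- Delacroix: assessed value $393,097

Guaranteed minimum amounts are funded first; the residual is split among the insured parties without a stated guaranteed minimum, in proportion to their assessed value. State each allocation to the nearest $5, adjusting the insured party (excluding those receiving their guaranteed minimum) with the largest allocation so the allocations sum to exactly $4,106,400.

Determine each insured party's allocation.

Guaranteed amounts: Petrov $670,000; Nwosu $1,975,500. Balance $1,460,900.
Balance split over remaining assessed value 1,615,439: Becker 748,721.66 → $748,720; Quinlan 356,686.48 → $356,685; Delacroix 355,491.86 → $355,490.
Rounding difference +$5 applied to Becker → $748,725.

Becker: $748,725 · Petrov: $670,000 · Quinlan: $356,685 · Nwosu: $1,975,500 · Delacroix: $355,490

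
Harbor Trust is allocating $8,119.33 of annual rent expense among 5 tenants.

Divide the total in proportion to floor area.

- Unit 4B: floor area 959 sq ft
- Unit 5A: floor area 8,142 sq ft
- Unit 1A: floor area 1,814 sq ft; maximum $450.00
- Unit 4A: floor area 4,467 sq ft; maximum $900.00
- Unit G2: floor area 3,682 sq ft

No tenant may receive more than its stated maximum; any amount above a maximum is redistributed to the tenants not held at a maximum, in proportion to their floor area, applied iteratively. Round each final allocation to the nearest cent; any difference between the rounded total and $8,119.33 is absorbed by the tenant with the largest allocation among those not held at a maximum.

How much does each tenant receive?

Unit 4B: $507.85 · Unit 5A: $4,311.65 · Unit 1A: $450.00 · Unit 4A: $900.00 · Unit G2: $1,949.83

Total floor area = 19,064.
Pro-rata shares before constraints: Unit 4B 408.4367; Unit 5A 3,467.6660; Unit 1A 772.5800; Unit 4A 1,902.4888; Unit G2 1,568.1585.
Capped: Unit 1A ($450.00), Unit 4A ($900.00); remaining pool $6,769.33 reallocated over remaining floor area 12,783.
Redistributed shares: Unit 4B 507.8454 → $507.85; Unit 5A 4,311.6549 → $4,311.65; Unit G2 1,949.8297 → $1,949.83.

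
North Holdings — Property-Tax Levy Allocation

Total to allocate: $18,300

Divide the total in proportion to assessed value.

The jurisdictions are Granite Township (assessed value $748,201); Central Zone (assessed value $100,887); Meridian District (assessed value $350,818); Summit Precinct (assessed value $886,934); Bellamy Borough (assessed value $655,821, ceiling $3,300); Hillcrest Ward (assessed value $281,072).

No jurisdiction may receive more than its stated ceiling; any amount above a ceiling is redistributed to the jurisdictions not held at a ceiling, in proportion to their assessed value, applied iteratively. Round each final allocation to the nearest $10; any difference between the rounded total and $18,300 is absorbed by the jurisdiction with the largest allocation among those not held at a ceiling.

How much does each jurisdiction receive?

Granite Township: $4,740 | Central Zone: $640 | Meridian District: $2,220 | Summit Precinct: $5,620 | Bellamy Borough: $3,300 | Hillcrest Ward: $1,780

Total assessed value = 3,023,733.
Unconstrained shares: Granite Township 4,528.20; Central Zone 610.58; Meridian District 2,123.19; Summit Precinct 5,367.83; Bellamy Borough 3,969.11; Hillcrest Ward 1,701.08.
Capped: Bellamy Borough ($3,300); balance $15,000 reallocated over remaining assessed value 2,367,912.
Remaining shares: Granite Township 4,739.63 → $4,740; Central Zone 639.09 → $640; Meridian District 2,222.32 → $2,220; Summit Precinct 5,618.46 → $5,620; Hillcrest Ward 1,780.51 → $1,780.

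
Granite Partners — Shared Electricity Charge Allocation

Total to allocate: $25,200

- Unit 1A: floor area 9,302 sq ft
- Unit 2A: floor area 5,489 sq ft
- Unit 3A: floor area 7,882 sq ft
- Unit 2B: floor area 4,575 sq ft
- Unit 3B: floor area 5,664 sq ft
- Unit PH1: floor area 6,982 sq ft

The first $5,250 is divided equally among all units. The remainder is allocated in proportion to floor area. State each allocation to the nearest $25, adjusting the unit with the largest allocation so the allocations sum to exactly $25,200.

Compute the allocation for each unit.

Unit 1A: $5,500; Unit 2A: $3,625; Unit 3A: $4,825; Unit 2B: $3,175; Unit 3B: $3,700; Unit PH1: $4,375

First tranche $5,250 split equally: $875 each.
Remainder $19,950 by floor area (total 39,894): Unit 1A 4,651.70 → $4,650; Unit 2A 2,744.91 → $2,750; Unit 3A 3,941.59 → $3,950; Unit 2B 2,287.84 → $2,300; Unit 3B 2,832.43 → $2,825; Unit PH1 3,491.53 → $3,500.
Rounding difference −$25 on remainder applied to Unit 1A.
Totals: Unit 1A $875 + $4,625 = $5,500; Unit 2A $875 + $2,750 = $3,625; Unit 3A $875 + $3,950 = $4,825; Unit 2B $875 + $2,300 = $3,175; Unit 3B $875 + $2,825 = $3,700; Unit PH1 $875 + $3,500 = $4,375.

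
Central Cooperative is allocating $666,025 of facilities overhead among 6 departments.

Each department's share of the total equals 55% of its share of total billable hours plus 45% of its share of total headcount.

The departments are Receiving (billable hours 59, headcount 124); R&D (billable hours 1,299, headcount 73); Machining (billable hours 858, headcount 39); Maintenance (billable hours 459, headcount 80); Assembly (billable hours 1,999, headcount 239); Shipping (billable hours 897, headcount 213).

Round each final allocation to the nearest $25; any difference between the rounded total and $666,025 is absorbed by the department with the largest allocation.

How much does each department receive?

Receiving: $52,275; R&D: $113,900; Machining: $71,625; Maintenance: $61,400; Assembly: $224,725; Shipping: $142,100

Billable hours total 5,571; headcount total 768.
Composite weights (55% billable hours + 45% headcount): Receiving 0.0785; R&D 0.1710; Machining 0.1076; Maintenance 0.0922; Assembly 0.3374; Shipping 0.2134.
Pro-rata amounts: Receiving 52,270.35; R&D 113,902.21; Machining 71,636.37; Maintenance 61,400.86; Assembly 224,711.12; Shipping 142,104.09.
At nearest $25: Receiving $52,275; R&D $113,900; Machining $71,625; Maintenance $61,400; Assembly $224,700; Shipping $142,100. Sum = $666,000.
Difference $666,025 − $666,000 = +$25 applied to largest allocation (Assembly): Assembly becomes $224,725.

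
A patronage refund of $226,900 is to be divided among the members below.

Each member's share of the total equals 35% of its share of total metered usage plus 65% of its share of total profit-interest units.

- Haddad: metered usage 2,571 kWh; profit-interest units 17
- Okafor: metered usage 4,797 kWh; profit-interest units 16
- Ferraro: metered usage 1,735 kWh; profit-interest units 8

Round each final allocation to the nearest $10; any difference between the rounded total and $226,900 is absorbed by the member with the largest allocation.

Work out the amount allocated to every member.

Totals — metered usage 9,103, profit-interest units 41.
Combined weights (35% metered usage + 65% profit-interest units): Haddad 0.3684; Okafor 0.4381; Ferraro 0.1935.
Pro-rata amounts: Haddad 83,581.84; Okafor 99,404.38; Ferraro 43,913.78.
After rounding ($10): Haddad $83,580; Okafor $99,400; Ferraro $43,910. Sum = $226,890.
Difference $226,900 − $226,890 = +$10 applied to largest allocation (Okafor): Okafor becomes $99,410.

Haddad: $83,580 · Okafor: $99,410 · Ferraro: $43,910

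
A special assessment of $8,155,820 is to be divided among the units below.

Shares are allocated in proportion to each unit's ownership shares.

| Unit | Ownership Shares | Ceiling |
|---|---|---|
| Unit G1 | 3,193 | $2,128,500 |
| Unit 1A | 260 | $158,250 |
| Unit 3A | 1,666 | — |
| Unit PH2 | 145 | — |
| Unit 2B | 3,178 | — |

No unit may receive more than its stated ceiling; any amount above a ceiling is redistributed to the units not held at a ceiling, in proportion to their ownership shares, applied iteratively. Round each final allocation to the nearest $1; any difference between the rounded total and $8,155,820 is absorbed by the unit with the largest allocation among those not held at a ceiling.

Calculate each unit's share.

Unit G1: $2,128,500 | Unit 1A: $158,250 | Unit 3A: $1,959,886 | Unit PH2: $170,578 | Unit 2B: $3,738,606

Combined ownership shares = 8,442.
Pro-rata shares before constraints: Unit G1 3,084,758.74; Unit 1A 251,186.12; Unit 3A 1,609,523.35; Unit PH2 140,084.57; Unit 2B 3,070,267.23.
Held at cap: Unit G1 ($2,128,500), Unit 1A ($158,250); balance $5,869,070 reallocated over remaining ownership shares 4,989.
Shares after redistribution: Unit 3A 1,959,885.87 → $1,959,886; Unit PH2 170,578.30 → $170,578; Unit 2B 3,738,605.82 → $3,738,606.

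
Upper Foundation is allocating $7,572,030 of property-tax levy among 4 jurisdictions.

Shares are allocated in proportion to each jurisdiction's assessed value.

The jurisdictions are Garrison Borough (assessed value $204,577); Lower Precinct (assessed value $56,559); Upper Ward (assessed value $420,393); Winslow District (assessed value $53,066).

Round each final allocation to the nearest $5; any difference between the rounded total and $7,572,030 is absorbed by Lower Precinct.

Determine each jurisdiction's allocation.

Garrison Borough: $2,108,730 · Lower Precinct: $583,000 · Upper Ward: $4,333,310 · Winslow District: $546,990

Combined assessed value = 734,595.
Raw shares: Garrison Borough 204,577/734,595 × $7,572,030 = 2,108,730.91; Lower Precinct 56,559/734,595 × $7,572,030 = 582,996.68; Upper Ward 420,393/734,595 × $7,572,030 = 4,333,310.75; Winslow District 53,066/734,595 × $7,572,030 = 546,991.67.
At nearest $5: Garrison Borough $2,108,730; Lower Precinct $582,995; Upper Ward $4,333,310; Winslow District $546,990. Sum = $7,572,025.
Difference $7,572,030 − $7,572,025 = +$5 applied to Lower Precinct: Lower Precinct becomes $583,000.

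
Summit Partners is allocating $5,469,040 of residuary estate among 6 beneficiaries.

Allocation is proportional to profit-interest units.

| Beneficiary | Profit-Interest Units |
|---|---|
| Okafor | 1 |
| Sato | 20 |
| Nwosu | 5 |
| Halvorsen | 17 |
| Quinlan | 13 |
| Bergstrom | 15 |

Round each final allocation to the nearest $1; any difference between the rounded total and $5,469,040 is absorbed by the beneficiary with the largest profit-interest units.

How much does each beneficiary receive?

Profit-interest units total: 71.
Unrounded shares: Okafor 1/71 × $5,469,040 = 77,028.73; Sato 20/71 × $5,469,040 = 1,540,574.65; Nwosu 5/71 × $5,469,040 = 385,143.66; Halvorsen 17/71 × $5,469,040 = 1,309,488.45; Quinlan 13/71 × $5,469,040 = 1,001,373.52; Bergstrom 15/71 × $5,469,040 = 1,155,430.99.
At nearest $1: Okafor $77,029; Sato $1,540,575; Nwosu $385,144; Halvorsen $1,309,488; Quinlan $1,001,374; Bergstrom $1,155,431. Sum = $5,469,041.
Difference $5,469,040 − $5,469,041 = −$1 applied to largest profit-interest units (Sato): Sato becomes $1,540,574.

Okafor: $77,029 | Sato: $1,540,574 | Nwosu: $385,144 | Halvorsen: $1,309,488 | Quinlan: $1,001,374 | Bergstrom: $1,155,431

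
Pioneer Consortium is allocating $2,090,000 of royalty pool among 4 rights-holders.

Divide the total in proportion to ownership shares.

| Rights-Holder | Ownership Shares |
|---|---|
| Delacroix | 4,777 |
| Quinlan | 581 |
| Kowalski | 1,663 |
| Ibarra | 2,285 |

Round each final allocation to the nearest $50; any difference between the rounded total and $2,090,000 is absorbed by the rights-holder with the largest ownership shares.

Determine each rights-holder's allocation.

Delacroix: $1,072,800; Quinlan: $130,500; Kowalski: $373,500; Ibarra: $513,200

Sum of ownership shares: 9,306.
Proportional shares: Delacroix 4,777/9,306 × $2,090,000 = 1,072,848.70; Quinlan 581/9,306 × $2,090,000 = 130,484.63; Kowalski 1,663/9,306 × $2,090,000 = 373,487.00; Ibarra 2,285/9,306 × $2,090,000 = 513,179.67.
Rounded to nearest $50: Delacroix $1,072,850; Quinlan $130,500; Kowalski $373,500; Ibarra $513,200. Sum = $2,090,050.
Difference $2,090,000 − $2,090,050 = −$50 applied to largest ownership shares (Delacroix): Delacroix becomes $1,072,800.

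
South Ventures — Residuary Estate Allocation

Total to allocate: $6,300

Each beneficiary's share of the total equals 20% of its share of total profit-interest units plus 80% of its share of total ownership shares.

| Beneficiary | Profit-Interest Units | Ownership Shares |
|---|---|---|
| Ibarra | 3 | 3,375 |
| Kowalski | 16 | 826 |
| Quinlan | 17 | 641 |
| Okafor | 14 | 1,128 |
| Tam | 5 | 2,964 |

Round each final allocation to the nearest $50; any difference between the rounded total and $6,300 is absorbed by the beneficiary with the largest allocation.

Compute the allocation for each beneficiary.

Ibarra: $1,950 | Kowalski: $850 | Quinlan: $750 | Okafor: $950 | Tam: $1,800

Totals — profit-interest units 55, ownership shares 8,934.
Composite weights (20% profit-interest units + 80% ownership shares): Ibarra 0.3131; Kowalski 0.1321; Quinlan 0.1192; Okafor 0.1519; Tam 0.2836.
Pro-rata amounts: Ibarra 1,972.69; Kowalski 832.52; Quinlan 751.07; Okafor 957.07; Tam 1,786.65.
At nearest $50: Ibarra $1,950; Kowalski $850; Quinlan $750; Okafor $950; Tam $1,800. Sum = $6,300.
No rounding difference to absorb.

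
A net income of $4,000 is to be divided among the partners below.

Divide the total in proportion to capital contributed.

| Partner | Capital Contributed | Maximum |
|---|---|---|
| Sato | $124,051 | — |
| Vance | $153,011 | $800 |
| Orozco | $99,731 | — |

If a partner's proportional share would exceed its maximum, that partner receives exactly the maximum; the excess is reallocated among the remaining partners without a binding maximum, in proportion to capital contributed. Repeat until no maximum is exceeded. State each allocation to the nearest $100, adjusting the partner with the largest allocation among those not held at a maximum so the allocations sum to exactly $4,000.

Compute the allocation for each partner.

Sato: $1,800 · Vance: $800 · Orozco: $1,400

Total capital contributed = 376,793.
Proportional shares (ignoring caps): Sato 1,316.91; Vance 1,624.35; Orozco 1,058.74.
Held at cap: Vance ($800); balance $3,200 reallocated over remaining capital contributed 223,782.
Remaining shares: Sato 1,773.88 → $1,800; Orozco 1,426.12 → $1,400.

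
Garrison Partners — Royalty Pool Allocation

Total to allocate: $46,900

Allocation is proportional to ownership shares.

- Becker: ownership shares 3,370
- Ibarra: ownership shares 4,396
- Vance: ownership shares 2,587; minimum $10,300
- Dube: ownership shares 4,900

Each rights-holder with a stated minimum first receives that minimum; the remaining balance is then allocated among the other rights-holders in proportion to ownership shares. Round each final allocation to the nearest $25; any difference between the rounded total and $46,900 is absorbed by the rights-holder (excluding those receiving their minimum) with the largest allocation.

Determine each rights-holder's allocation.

Becker: $9,750 · Ibarra: $12,700 · Vance: $10,300 · Dube: $14,150

Guaranteed amounts: Vance $10,300. Residual $36,600.
Residual split over remaining ownership shares 12,666: Becker 9,738.04 → $9,750; Ibarra 12,702.79 → $12,700; Dube 14,159.17 → $14,150.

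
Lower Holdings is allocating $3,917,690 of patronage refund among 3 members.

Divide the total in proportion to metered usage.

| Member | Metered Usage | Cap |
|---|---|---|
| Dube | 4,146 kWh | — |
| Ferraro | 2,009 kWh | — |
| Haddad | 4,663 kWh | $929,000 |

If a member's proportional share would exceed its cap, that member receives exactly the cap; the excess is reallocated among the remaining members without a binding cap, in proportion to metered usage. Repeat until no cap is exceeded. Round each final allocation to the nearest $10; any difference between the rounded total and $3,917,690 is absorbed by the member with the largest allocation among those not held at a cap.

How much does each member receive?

Total metered usage = 10,818.
Unconstrained shares: Dube 1,501,455.24; Ferraro 727,550.31; Haddad 1,688,684.46.
Capped: Haddad ($929,000); residual $2,988,690 reallocated over remaining metered usage 6,155.
Remaining shares: Dube 2,013,177.70 → $2,013,180; Ferraro 975,512.30 → $975,510.

Dube: $2,013,180; Ferraro: $975,510; Haddad: $929,000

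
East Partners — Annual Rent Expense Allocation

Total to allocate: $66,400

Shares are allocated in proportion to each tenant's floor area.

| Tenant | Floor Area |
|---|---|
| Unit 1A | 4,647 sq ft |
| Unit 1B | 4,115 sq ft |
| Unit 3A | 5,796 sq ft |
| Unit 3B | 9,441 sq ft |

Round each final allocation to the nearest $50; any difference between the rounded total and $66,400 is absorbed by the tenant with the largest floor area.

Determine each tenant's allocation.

Unit 1A: $12,850; Unit 1B: $11,400; Unit 3A: $16,050; Unit 3B: $26,100

Floor area total: 4,647 + 4,115 + 5,796 + 9,441 = 23,999.
Raw shares: Unit 1A 12,857.24; Unit 1B 11,385.31; Unit 3A 16,036.27; Unit 3B 26,121.19.
Rounded to nearest $50: Unit 1A $12,850; Unit 1B $11,400; Unit 3A $16,050; Unit 3B $26,100. Sum = $66,400.
No rounding difference to absorb.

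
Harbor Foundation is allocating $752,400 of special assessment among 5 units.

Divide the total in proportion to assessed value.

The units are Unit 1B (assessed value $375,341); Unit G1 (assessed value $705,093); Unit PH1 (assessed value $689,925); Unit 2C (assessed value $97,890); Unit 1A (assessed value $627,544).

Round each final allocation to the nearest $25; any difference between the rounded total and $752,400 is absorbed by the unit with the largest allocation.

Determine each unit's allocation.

Unit 1B: $113,150; Unit G1: $212,575; Unit PH1: $208,000; Unit 2C: $29,500; Unit 1A: $189,175

Combined assessed value = 2,495,793.
Raw shares: Unit 1B 375,341/2,495,793 × $752,400 = 113,153.04; Unit G1 705,093/2,495,793 × $752,400 = 212,562.49; Unit PH1 689,925/2,495,793 × $752,400 = 207,989.83; Unit 2C 97,890/2,495,793 × $752,400 = 29,510.63; Unit 1A 627,544/2,495,793 × $752,400 = 189,184.00.
After rounding ($25): Unit 1B $113,150; Unit G1 $212,550; Unit PH1 $208,000; Unit 2C $29,500; Unit 1A $189,175. Sum = $752,375.
Difference $752,400 − $752,375 = +$25 applied to largest allocation (Unit G1): Unit G1 becomes $212,575.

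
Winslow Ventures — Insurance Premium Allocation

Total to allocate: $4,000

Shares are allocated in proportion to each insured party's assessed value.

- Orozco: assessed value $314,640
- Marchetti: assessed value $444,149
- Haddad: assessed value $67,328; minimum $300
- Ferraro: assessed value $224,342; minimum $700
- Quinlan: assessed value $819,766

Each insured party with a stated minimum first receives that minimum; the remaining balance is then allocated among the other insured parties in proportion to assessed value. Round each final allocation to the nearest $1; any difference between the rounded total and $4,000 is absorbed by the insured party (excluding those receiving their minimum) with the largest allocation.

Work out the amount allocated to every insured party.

Orozco: $598; Marchetti: $844; Haddad: $300; Ferraro: $700; Quinlan: $1,558

Minimums first: Haddad $300; Ferraro $700. Remaining pool $3,000.
Remaining pool split over remaining assessed value 1,578,555: Orozco 597.96 → $598; Marchetti 844.09 → $844; Quinlan 1,557.94 → $1,558.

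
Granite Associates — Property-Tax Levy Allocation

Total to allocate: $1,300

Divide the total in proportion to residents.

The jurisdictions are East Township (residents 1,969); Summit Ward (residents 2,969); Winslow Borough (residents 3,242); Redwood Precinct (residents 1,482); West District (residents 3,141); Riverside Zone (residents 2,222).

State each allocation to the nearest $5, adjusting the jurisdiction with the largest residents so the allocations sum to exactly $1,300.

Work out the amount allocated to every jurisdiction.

Residents total: 15,025.
Proportional shares: East Township 1,969/15,025 × $1,300 = 170.36; Summit Ward 2,969/15,025 × $1,300 = 256.89; Winslow Borough 3,242/15,025 × $1,300 = 280.51; Redwood Precinct 1,482/15,025 × $1,300 = 128.23; West District 3,141/15,025 × $1,300 = 271.77; Riverside Zone 2,222/15,025 × $1,300 = 192.25.
After rounding ($5): East Township $170; Summit Ward $255; Winslow Borough $280; Redwood Precinct $130; West District $270; Riverside Zone $190. Sum = $1,295.
Difference $1,300 − $1,295 = +$5 applied to largest residents (Winslow Borough): Winslow Borough becomes $285.

East Township: $170 | Summit Ward: $255 | Winslow Borough: $285 | Redwood Precinct: $130 | West District: $270 | Riverside Zone: $190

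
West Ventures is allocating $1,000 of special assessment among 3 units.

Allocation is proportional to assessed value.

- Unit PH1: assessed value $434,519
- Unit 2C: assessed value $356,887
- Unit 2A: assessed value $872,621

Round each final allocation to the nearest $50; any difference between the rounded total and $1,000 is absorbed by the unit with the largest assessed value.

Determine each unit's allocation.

Unit PH1: $250; Unit 2C: $200; Unit 2A: $550

Sum of assessed value: 1,664,027.
Pro-rata amounts: Unit PH1 434,519/1,664,027 × $1,000 = 261.12; Unit 2C 356,887/1,664,027 × $1,000 = 214.47; Unit 2A 872,621/1,664,027 × $1,000 = 524.40.
Rounded to nearest $50: Unit PH1 $250; Unit 2C $200; Unit 2A $500. Sum = $950.
Difference $1,000 − $950 = +$50 applied to largest assessed value (Unit 2A): Unit 2A becomes $550.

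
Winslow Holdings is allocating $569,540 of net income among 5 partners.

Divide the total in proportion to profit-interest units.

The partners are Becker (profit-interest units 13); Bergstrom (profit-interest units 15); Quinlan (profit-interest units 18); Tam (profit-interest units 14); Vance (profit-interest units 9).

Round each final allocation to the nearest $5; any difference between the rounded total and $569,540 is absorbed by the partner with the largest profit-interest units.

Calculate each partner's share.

Becker: $107,305 | Bergstrom: $123,815 | Quinlan: $148,570 | Tam: $115,560 | Vance: $74,290

Profit-interest units total: 13 + 15 + 18 + 14 + 9 = 69.
Raw shares: Becker 107,304.64; Bergstrom 123,813.04; Quinlan 148,575.65; Tam 115,558.84; Vance 74,287.83.
Rounded to nearest $5: Becker $107,305; Bergstrom $123,815; Quinlan $148,575; Tam $115,560; Vance $74,290. Sum = $569,545.
Difference $569,540 − $569,545 = −$5 applied to largest profit-interest units (Quinlan): Quinlan becomes $148,570.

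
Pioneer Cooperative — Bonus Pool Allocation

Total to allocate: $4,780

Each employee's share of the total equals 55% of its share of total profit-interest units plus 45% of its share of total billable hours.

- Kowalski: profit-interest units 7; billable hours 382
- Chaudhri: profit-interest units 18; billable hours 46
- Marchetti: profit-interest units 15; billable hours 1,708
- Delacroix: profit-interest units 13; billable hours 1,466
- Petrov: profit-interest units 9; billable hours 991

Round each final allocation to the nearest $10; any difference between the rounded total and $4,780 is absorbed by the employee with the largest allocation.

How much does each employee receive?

Kowalski: $480; Chaudhri: $780; Marchetti: $1,430; Delacroix: $1,240; Petrov: $850

Profit-interest units total 62; billable hours total 4,593.
Combined weights (55% profit-interest units + 45% billable hours): Kowalski 0.0995; Chaudhri 0.1642; Marchetti 0.3004; Delacroix 0.2590; Petrov 0.1769.
Raw shares: Kowalski 475.72; Chaudhri 784.80; Marchetti 1,435.94; Delacroix 1,237.80; Petrov 845.74.
Rounded to nearest $10: Kowalski $480; Chaudhri $780; Marchetti $1,440; Delacroix $1,240; Petrov $850. Sum = $4,790.
Difference $4,780 − $4,790 = −$10 applied to largest allocation (Marchetti): Marchetti becomes $1,430.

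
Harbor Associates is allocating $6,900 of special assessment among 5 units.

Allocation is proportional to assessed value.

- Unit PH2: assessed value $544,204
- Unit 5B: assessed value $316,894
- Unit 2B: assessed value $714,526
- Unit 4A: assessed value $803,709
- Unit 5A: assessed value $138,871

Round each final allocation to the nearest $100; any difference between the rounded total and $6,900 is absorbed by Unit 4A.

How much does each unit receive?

Unit PH2: $1,500 · Unit 5B: $900 · Unit 2B: $2,000 · Unit 4A: $2,100 · Unit 5A: $400

Combined assessed value = 2,518,204.
Pro-rata amounts: Unit PH2 544,204/2,518,204 × $6,900 = 1,491.15; Unit 5B 316,894/2,518,204 × $6,900 = 868.30; Unit 2B 714,526/2,518,204 × $6,900 = 1,957.84; Unit 4A 803,709/2,518,204 × $6,900 = 2,202.20; Unit 5A 138,871/2,518,204 × $6,900 = 380.51.
After rounding ($100): Unit PH2 $1,500; Unit 5B $900; Unit 2B $2,000; Unit 4A $2,200; Unit 5A $400. Sum = $7,000.
Difference $6,900 − $7,000 = −$100 applied to Unit 4A: Unit 4A becomes $2,100.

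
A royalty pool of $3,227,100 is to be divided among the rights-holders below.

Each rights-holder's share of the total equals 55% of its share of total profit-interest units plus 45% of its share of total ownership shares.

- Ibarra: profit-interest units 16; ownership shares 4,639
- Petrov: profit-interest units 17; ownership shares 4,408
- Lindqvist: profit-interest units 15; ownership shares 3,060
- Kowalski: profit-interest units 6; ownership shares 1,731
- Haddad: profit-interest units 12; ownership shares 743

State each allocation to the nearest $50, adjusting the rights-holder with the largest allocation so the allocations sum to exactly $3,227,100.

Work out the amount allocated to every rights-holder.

Profit-interest units total 66; ownership shares total 14,581.
Composite weights (55% profit-interest units + 45% ownership shares): Ibarra 0.2765; Petrov 0.2777; Lindqvist 0.2194; Kowalski 0.1034; Haddad 0.1229.
Pro-rata amounts: Ibarra 892,301.30; Petrov 896,187.35; Lindqvist 708,148.26; Kowalski 333,753.98; Haddad 396,709.10.
Rounded to nearest $50: Ibarra $892,300; Petrov $896,200; Lindqvist $708,150; Kowalski $333,750; Haddad $396,700. Sum = $3,227,100.
No rounding difference to absorb.

Ibarra: $892,300 | Petrov: $896,200 | Lindqvist: $708,150 | Kowalski: $333,750 | Haddad: $396,700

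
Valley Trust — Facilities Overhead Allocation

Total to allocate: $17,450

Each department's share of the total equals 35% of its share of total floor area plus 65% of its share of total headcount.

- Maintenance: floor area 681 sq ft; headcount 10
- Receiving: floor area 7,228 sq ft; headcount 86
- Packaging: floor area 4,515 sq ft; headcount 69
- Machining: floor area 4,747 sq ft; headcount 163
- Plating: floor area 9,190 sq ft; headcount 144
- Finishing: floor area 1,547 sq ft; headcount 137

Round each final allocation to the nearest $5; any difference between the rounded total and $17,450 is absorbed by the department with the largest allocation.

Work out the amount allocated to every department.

Totals — floor area 27,908, headcount 609.
Composite weights (35% floor area + 65% headcount): Maintenance 0.0192; Receiving 0.1824; Packaging 0.1303; Machining 0.2335; Plating 0.2689; Finishing 0.1656.
Pro-rata amounts: Maintenance 335.28; Receiving 3,183.54; Packaging 2,273.19; Machining 4,074.69; Plating 4,693.15; Finishing 2,890.15.
After rounding ($5): Maintenance $335; Receiving $3,185; Packaging $2,275; Machining $4,075; Plating $4,695; Finishing $2,890. Sum = $17,455.
Difference $17,450 − $17,455 = −$5 applied to largest allocation (Plating): Plating becomes $4,690.

Maintenance: $335; Receiving: $3,185; Packaging: $2,275; Machining: $4,075; Plating: $4,690; Finishing: $2,890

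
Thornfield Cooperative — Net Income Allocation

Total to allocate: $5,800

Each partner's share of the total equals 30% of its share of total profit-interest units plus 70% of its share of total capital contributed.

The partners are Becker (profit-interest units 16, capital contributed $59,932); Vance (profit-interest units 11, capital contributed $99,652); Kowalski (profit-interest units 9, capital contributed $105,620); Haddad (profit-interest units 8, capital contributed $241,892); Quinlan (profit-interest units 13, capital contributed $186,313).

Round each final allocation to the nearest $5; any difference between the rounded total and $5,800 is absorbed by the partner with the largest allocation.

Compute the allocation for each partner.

Becker: $840 · Vance: $920 · Kowalski: $895 · Haddad: $1,655 · Quinlan: $1,490

Profit-interest units total 57; capital contributed total 693,409.
Combined weights (30% profit-interest units + 70% capital contributed): Becker 0.1447; Vance 0.1585; Kowalski 0.1540; Haddad 0.2863; Quinlan 0.2565.
Pro-rata amounts: Becker 839.33; Vance 919.26; Kowalski 893.16; Haddad 1,660.52; Quinlan 1,487.73.
After rounding ($5): Becker $840; Vance $920; Kowalski $895; Haddad $1,660; Quinlan $1,490. Sum = $5,805.
Difference $5,800 − $5,805 = −$5 applied to largest allocation (Haddad): Haddad becomes $1,655.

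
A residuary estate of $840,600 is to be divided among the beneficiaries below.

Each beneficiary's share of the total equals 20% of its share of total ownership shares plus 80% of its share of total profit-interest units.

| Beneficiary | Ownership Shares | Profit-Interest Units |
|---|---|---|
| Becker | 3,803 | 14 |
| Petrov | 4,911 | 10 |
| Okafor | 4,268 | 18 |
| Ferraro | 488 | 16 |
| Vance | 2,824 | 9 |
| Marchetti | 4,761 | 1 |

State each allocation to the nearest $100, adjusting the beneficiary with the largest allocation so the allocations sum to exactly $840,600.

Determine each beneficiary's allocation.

Ownership shares total 21,055; profit-interest units total 68.
Combined weights (20% ownership shares + 80% profit-interest units): Becker 0.2008; Petrov 0.1643; Okafor 0.2523; Ferraro 0.1929; Vance 0.1327; Marchetti 0.0570.
Unrounded shares: Becker 168,817.97; Petrov 138,107.48; Okafor 212,088.55; Ferraro 162,127.17; Vance 111,553.79; Marchetti 47,905.05.
After rounding ($100): Becker $168,800; Petrov $138,100; Okafor $212,100; Ferraro $162,100; Vance $111,600; Marchetti $47,900. Sum = $840,600.
Rounded total matches; no reconciliation needed.

Becker: $168,800 | Petrov: $138,100 | Okafor: $212,100 | Ferraro: $162,100 | Vance: $111,600 | Marchetti: $47,900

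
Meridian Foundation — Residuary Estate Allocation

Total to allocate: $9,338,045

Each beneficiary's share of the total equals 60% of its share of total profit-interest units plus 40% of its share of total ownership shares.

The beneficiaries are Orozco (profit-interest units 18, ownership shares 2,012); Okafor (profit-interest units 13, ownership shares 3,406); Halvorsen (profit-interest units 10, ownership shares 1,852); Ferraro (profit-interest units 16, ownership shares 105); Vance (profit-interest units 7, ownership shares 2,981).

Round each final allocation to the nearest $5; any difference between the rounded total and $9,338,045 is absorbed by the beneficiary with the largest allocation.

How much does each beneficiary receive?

Orozco: $2,301,485 | Okafor: $2,366,555 | Halvorsen: $1,543,425 | Ferraro: $1,438,580 | Vance: $1,688,000

Totals — profit-interest units 64, ownership shares 10,356.
Combined weights (60% profit-interest units + 40% ownership shares): Orozco 0.2465; Okafor 0.2534; Halvorsen 0.1653; Ferraro 0.1541; Vance 0.1808.
Pro-rata amounts: Orozco 2,301,486.35; Okafor 2,366,555.55; Halvorsen 1,543,423.93; Ferraro 1,438,578.31; Vance 1,688,000.87.
Rounded to nearest $5: Orozco $2,301,485; Okafor $2,366,555; Halvorsen $1,543,425; Ferraro $1,438,580; Vance $1,688,000. Sum = $9,338,045.
Sum already equals the total — no adjustment.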